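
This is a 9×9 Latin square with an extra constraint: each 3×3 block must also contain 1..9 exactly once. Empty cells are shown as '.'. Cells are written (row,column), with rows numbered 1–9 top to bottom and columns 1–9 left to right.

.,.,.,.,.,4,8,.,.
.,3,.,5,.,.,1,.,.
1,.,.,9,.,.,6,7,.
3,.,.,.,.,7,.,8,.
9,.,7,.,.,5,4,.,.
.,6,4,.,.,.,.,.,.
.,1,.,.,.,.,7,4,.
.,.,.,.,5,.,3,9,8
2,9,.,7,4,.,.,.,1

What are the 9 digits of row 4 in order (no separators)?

(2,8) = 2: row 2 has {1,3,5}; col 8 has {4,7,8,9}; box has {1,6,7,8} → only 2 remains.
(8,3) = 6: row 8 has {3,5,8,9}; col 3 has {4,7}; box has {1,2,9} → only 6 remains.
(9,7) = 5: row 9 has {1,2,4,7,9}; col 7 has {1,3,4,6,7,8}; box has {1,3,4,7,8,9} → only 5 remains.
(9,8) = 6: row 9 has {1,2,4,5,7,9}; col 8 has {2,4,7,8,9}; box has {1,3,4,5,7,8,9} → only 6 remains.
(7,9) = 2: row 7 has {1,4,7}; col 9 has {1,8}; box has {1,3,4,5,6,7,8,9} → only 2 remains.
(4,4) = 4: in row 4, 4 can only go here (every other open cell in that row sees a 4).
(6,9) = 7: in row 6, 7 can only go here (every other open cell in that row sees a 7).
(4,3) = 1: in column 3, 1 can only go here (every other open cell in that column sees a 1).
Singles propagation stalls before every target cell is settled. Branch on (2,6) (candidates {6,8}).
  Try (2,6) = 8: this forces (2,3)=9, (2,9)=4, (9,6)=3, (3,6)=2, (8,6)=1, (9,3)=8, (3,3)=5, (3,5)=3; then (3,9) has no candidate left — contradiction.
So (2,6) = 6.
(1,1) = 6 (hidden single in row 1).
Singles propagation stalls; (4,2) is still open with candidates {2,5}.
  Try (4,2) = 5: this forces (6,1)=8, (7,1)=5, (5,2)=2, (1,2)=7, (2,1)=4, (2,9)=9, (3,2)=8; then (2,3) has no candidate left — contradiction.
So (4,2) = 2.
(4,7) = 9: row 4 has {1,2,3,4,7,8}; col 7 has {1,3,4,5,6,7,8}; box has {4,7,8} → only 9 remains.
(5,2) = 8 (sole candidate).
(6,1) = 5 (sole candidate).
(6,7) = 2 (sole candidate).
(7,1) = 8 (sole candidate).
(9,3) = 3 (sole candidate).
(9,6) = 8 (sole candidate).
(4,5) = 6: row 4 has {1,2,3,4,7,8,9}; col 5 has {4,5}; box has {4,5,7} → only 6 remains.
(4,9) = 5: row 4 has {1,2,3,4,6,7,8,9}; col 9 has {1,2,7,8}; box has {2,4,7,8,9} → only 5 remains.

321467985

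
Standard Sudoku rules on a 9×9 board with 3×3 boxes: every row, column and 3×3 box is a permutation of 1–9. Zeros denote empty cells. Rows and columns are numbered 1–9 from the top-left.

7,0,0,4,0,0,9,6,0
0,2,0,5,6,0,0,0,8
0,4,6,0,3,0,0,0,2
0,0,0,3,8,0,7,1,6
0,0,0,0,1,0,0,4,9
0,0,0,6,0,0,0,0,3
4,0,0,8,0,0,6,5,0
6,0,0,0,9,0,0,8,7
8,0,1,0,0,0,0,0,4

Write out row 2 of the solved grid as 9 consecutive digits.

r1c5 = 2 (sole candidate).
r3c8 = 7 (sole candidate).
r6c8 = 2 (sole candidate).
r7c5 = 7 (sole candidate).
r7c9 = 1 (sole candidate).
r9c4 = 2 (sole candidate).
r9c5 = 5 (sole candidate).
r9c7 = 3 (sole candidate).
r9c8 = 9 (sole candidate).
r1c9 = 5 (sole candidate).
r2c8 = 3: row 2 has {2,5,6,8}; col 8 has {1,2,4,5,6,7,8,9}; box has {2,5,6,7,8,9} → only 3 remains.
r3c7 = 1 (sole candidate).
r5c4 = 7 (sole candidate).
r6c5 = 4 (sole candidate).
r7c6 = 3 (sole candidate).
r8c4 = 1 (sole candidate).
r8c6 = 4 (sole candidate).
r8c7 = 2 (sole candidate).
r9c2 = 7 (sole candidate).
r9c6 = 6 (sole candidate).
r2c3 = 9: row 2 has {2,3,5,6,8}; col 3 has {1,6}; box has {2,4,6,7} → only 9 remains.
r2c7 = 4: row 2 has {2,3,5,6,8,9}; col 7 has {1,2,3,6,7,9}; box has {1,2,3,5,6,7,8,9} → only 4 remains.
r3c1 = 5 (sole candidate).
r3c4 = 9 (sole candidate).
r3c6 = 8 (sole candidate).
r7c2 = 9 (sole candidate).
r7c3 = 2 (sole candidate).
r1c6 = 1 (sole candidate).
r2c1 = 1: row 2 has {2,3,4,5,6,8,9}; col 1 has {4,5,6,7,8}; box has {2,4,5,6,7,9} → only 1 remains.
r2c6 = 7: row 2 has {1,2,3,4,5,6,8,9}; col 6 has {1,3,4,6,8}; box has {1,2,3,4,5,6,8,9} → only 7 remains.

129567438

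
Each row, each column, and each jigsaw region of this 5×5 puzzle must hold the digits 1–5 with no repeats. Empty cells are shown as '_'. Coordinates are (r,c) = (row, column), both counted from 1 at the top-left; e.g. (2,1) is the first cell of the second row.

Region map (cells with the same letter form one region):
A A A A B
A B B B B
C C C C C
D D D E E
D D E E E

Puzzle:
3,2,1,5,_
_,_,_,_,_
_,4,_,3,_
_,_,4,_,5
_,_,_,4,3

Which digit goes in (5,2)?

(1,5) = 4: row 1 has {1,2,3,5}; col 5 has {3,5}; region has {} → only 4 remains.
(2,1) = 4: row 2 has {}; col 1 has {3}; region has {1,2,3,5} → only 4 remains.
(5,3) = 2: row 5 has {3,4}; col 3 has {1,4}; region has {3,4,5} → only 2 remains.
(3,3) = 5: row 3 has {3,4}; col 3 has {1,2,4}; region has {3,4} → only 5 remains.
(4,4) = 1: row 4 has {4,5}; col 4 has {3,4,5}; region has {2,3,4,5} → only 1 remains.
(2,3) = 3: row 2 has {4}; col 3 has {1,2,4,5}; region has {4} → only 3 remains.
(2,4) = 2: row 2 has {3,4}; col 4 has {1,3,4,5}; region has {3,4} → only 2 remains.
(2,5) = 1: row 2 has {2,3,4}; col 5 has {3,4,5}; region has {2,3,4} → only 1 remains.
(3,5) = 2: row 3 has {3,4,5}; col 5 has {1,3,4,5}; region has {3,4,5} → only 2 remains.
(4,1) = 2: row 4 has {1,4,5}; col 1 has {3,4}; region has {4} → only 2 remains.
(4,2) = 3: row 4 has {1,2,4,5}; col 2 has {2,4}; region has {2,4} → only 3 remains.
(2,2) = 5: row 2 has {1,2,3,4}; col 2 has {2,3,4}; region has {1,2,3,4} → only 5 remains.
(3,1) = 1: row 3 has {2,3,4,5}; col 1 has {2,3,4}; region has {2,3,4,5} → only 1 remains.
(5,1) = 5: row 5 has {2,3,4}; col 1 has {1,2,3,4}; region has {2,3,4} → only 5 remains.
(5,2) = 1: row 5 has {2,3,4,5}; col 2 has {2,3,4,5}; region has {2,3,4,5} → only 1 remains.

1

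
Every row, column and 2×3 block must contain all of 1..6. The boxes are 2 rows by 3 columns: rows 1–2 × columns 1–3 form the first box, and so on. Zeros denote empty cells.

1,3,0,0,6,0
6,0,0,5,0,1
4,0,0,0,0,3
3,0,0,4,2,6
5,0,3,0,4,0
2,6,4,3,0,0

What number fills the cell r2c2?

r1c4 = 2: row 1 has {1,3,6}; col 4 has {3,4,5}; box has {1,5,6} → only 2 remains.
r1c6 = 4: row 1 has {1,2,3,6}; col 6 has {1,3,6}; box has {1,2,5,6} → only 4 remains.
r2c3 = 2: row 2 has {1,5,6}; col 3 has {3,4}; box has {1,3,6} → only 2 remains.
r2c5 = 3: row 2 has {1,2,5,6}; col 5 has {2,4,6}; box has {1,2,4,5,6} → only 3 remains.
r3c4 = 1: row 3 has {3,4}; col 4 has {2,3,4,5}; box has {2,3,4,6} → only 1 remains.
r3c5 = 5: row 3 has {1,3,4}; col 5 has {2,3,4,6}; box has {1,2,3,4,6} → only 5 remains.
r5c2 = 1: row 5 has {3,4,5}; col 2 has {3,6}; box has {2,3,4,5,6} → only 1 remains.
r5c4 = 6: row 5 has {1,3,4,5}; col 4 has {1,2,3,4,5}; box has {3,4} → only 6 remains.
r5c6 = 2: row 5 has {1,3,4,5,6}; col 6 has {1,3,4,6}; box has {3,4,6} → only 2 remains.
r6c5 = 1: row 6 has {2,3,4,6}; col 5 has {2,3,4,5,6}; box has {2,3,4,6} → only 1 remains.
r6c6 = 5: row 6 has {1,2,3,4,6}; col 6 has {1,2,3,4,6}; box has {1,2,3,4,6} → only 5 remains.
r1c3 = 5: row 1 has {1,2,3,4,6}; col 3 has {2,3,4}; box has {1,2,3,6} → only 5 remains.
r2c2 = 4: row 2 has {1,2,3,5,6}; col 2 has {1,3,6}; box has {1,2,3,5,6} → only 4 remains.

4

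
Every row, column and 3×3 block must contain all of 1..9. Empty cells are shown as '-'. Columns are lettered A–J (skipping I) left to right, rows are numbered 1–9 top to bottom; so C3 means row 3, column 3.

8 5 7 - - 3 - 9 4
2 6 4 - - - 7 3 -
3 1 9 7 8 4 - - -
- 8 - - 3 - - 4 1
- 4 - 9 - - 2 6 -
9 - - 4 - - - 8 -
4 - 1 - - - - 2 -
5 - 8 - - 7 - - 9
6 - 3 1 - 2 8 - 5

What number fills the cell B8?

2

D2 = 5 (sole candidate).
J2 = 8 (sole candidate).
H3 = 5 (sole candidate).
A4 = 7 (sole candidate).
A5 = 1 (sole candidate).
C5 = 5 (sole candidate).
E5 = 7 (sole candidate).
F5 = 8 (sole candidate).
J5 = 3 (sole candidate).
G6 = 5 (sole candidate).
J6 = 7 (sole candidate).
J7 = 6 (sole candidate).
B8 = 2: row 8 has {5,7,8,9}; col 2 has {1,4,5,6,8}; box has {1,3,4,5,6,8} → only 2 remains.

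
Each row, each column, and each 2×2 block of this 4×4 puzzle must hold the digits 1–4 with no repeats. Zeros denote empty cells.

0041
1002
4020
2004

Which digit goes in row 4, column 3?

1

row 1, column 1 = 3 (sole candidate).
row 1, column 2 = 2 (sole candidate).
row 2, column 2 = 4 (sole candidate).
row 2, column 3 = 3 (sole candidate).
row 3, column 4 = 3 (sole candidate).
row 4, column 3 = 1: row 4 has {2,4}; col 3 has {2,3,4}; box has {2,3,4} → only 1 remains.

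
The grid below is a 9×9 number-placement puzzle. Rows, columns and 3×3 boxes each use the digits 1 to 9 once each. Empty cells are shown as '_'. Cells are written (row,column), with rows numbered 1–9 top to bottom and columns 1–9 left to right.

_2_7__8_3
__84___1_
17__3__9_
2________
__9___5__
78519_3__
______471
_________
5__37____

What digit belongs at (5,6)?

3

(5,2) = 1: in row 5, 1 can only go here (every other open cell in that row sees a 1).
(4,7) = 1: in row 4, 1 can only go here (every other open cell in that row sees a 1).
(4,9) = 9: in row 4, 9 can only go here (every other open cell in that row sees a 9).
(4,6) = 7: in row 4, 7 can only go here (every other open cell in that row sees a 7).
(5,9) = 7: in row 5, 7 can only go here (every other open cell in that row sees a 7).
(2,7) = 7: in row 2, 7 can only go here (every other open cell in that row sees a 7).
(8,3) = 7: in row 8, 7 can only go here (every other open cell in that row sees a 7).
(2,2) = 5: in column 2, 5 can only go here (every other open cell in that column sees a 5).
(2,1) = 3: in row 2, 3 can only go here (every other open cell in that row sees a 3).
(2,6) = 9: in row 2, 9 can only go here (every other open cell in that row sees a 9).
(1,1) = 9: in row 1, 9 can only go here (every other open cell in that row sees a 9).
(5,6) = 3: in row 5, 3 can only go here (every other open cell in that row sees a 3).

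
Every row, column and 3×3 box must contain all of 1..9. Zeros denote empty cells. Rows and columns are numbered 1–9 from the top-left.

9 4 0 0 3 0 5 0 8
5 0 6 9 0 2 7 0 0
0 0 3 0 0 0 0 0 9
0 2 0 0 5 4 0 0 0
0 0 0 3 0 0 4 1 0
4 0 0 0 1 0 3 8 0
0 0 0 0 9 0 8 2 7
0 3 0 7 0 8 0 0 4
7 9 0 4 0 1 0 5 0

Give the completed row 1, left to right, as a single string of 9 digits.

942137568

R1C8 = 6: row 1 has {3,4,5,8,9}; col 8 has {1,2,5,8}; box has {5,7,8,9} → only 6 remains.
R3C8 = 4 (sole candidate).
R4C9 = 6 (sole candidate).
R8C8 = 9 (sole candidate).
R9C7 = 6 (sole candidate).
R9C9 = 3 (sole candidate).
R1C4 = 1: row 1 has {3,4,5,6,8,9}; col 4 has {3,4,7,9}; box has {2,3,9} → only 1 remains.
R1C6 = 7: row 1 has {1,3,4,5,6,8,9}; col 6 has {1,2,4,8}; box has {1,2,3,9} → only 7 remains.
R2C8 = 3 (sole candidate).
R2C9 = 1 (sole candidate).
R3C7 = 2 (sole candidate).
R4C4 = 8 (sole candidate).
R4C7 = 9 (sole candidate).
R4C8 = 7 (sole candidate).
R8C7 = 1 (sole candidate).
R9C5 = 2 (sole candidate).
R1C3 = 2: row 1 has {1,3,4,5,6,7,8,9}; col 3 has {3,6}; box has {3,4,5,6,9} → only 2 remains.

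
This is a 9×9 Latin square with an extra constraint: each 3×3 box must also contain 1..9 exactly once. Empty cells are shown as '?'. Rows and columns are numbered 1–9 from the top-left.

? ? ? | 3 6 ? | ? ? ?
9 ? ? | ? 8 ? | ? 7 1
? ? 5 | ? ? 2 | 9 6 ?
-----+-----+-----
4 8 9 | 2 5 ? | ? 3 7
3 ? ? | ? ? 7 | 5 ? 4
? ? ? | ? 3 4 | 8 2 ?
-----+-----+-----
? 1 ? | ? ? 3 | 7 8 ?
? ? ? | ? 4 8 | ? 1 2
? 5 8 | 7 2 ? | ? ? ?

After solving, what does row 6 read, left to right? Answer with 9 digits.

row 2, column 6 = 5: row 2 has {1,7,8,9}; col 6 has {2,3,4,7,8}; box has {2,3,6,8} → only 5 remains.
row 5, column 8 = 9: row 5 has {3,4,5,7}; col 8 has {1,2,3,6,7,8}; box has {2,3,4,5,7,8} → only 9 remains.
row 6, column 9 = 6: row 6 has {2,3,4,8}; col 9 has {1,2,4,7}; box has {2,3,4,5,7,8,9} → only 6 remains.
row 7, column 5 = 9: row 7 has {1,3,7,8}; col 5 has {2,3,4,5,6,8}; box has {2,3,4,7,8} → only 9 remains.
row 7, column 9 = 5: row 7 has {1,3,7,8,9}; col 9 has {1,2,4,6,7}; box has {1,2,7,8} → only 5 remains.
row 9, column 1 = 6: row 9 has {2,5,7,8}; col 1 has {3,4,9}; box has {1,5,8} → only 6 remains.
row 9, column 6 = 1: row 9 has {2,5,6,7,8}; col 6 has {2,3,4,5,7,8}; box has {2,3,4,7,8,9} → only 1 remains.
row 9, column 8 = 4: row 9 has {1,2,5,6,7,8}; col 8 has {1,2,3,6,7,8,9}; box has {1,2,5,7,8} → only 4 remains.
row 1, column 6 = 9: row 1 has {3,6}; col 6 has {1,2,3,4,5,7,8}; box has {2,3,5,6,8} → only 9 remains.
row 1, column 8 = 5: row 1 has {3,6,9}; col 8 has {1,2,3,4,6,7,8,9}; box has {1,6,7,9} → only 5 remains.
row 1, column 9 = 8: row 1 has {3,5,6,9}; col 9 has {1,2,4,5,6,7}; box has {1,5,6,7,9} → only 8 remains.
row 2, column 4 = 4: row 2 has {1,5,7,8,9}; col 4 has {2,3,7}; box has {2,3,5,6,8,9} → only 4 remains.
row 3, column 4 = 1: row 3 has {2,5,6,9}; col 4 has {2,3,4,7}; box has {2,3,4,5,6,8,9} → only 1 remains.
row 3, column 5 = 7: row 3 has {1,2,5,6,9}; col 5 has {2,3,4,5,6,8,9}; box has {1,2,3,4,5,6,8,9} → only 7 remains.
row 3, column 9 = 3: row 3 has {1,2,5,6,7,9}; col 9 has {1,2,4,5,6,7,8}; box has {1,5,6,7,8,9} → only 3 remains.
row 4, column 6 = 6: row 4 has {2,3,4,5,7,8,9}; col 6 has {1,2,3,4,5,7,8,9}; box has {2,3,4,5,7} → only 6 remains.
row 4, column 7 = 1: row 4 has {2,3,4,5,6,7,8,9}; col 7 has {5,7,8,9}; box has {2,3,4,5,6,7,8,9} → only 1 remains.
row 5, column 4 = 8: row 5 has {3,4,5,7,9}; col 4 has {1,2,3,4,7}; box has {2,3,4,5,6,7} → only 8 remains.
row 5, column 5 = 1: row 5 has {3,4,5,7,8,9}; col 5 has {2,3,4,5,6,7,8,9}; box has {2,3,4,5,6,7,8} → only 1 remains.
row 6, column 2 = 7: row 6 has {2,3,4,6,8}; col 2 has {1,5,8}; box has {3,4,8,9} → only 7 remains.
row 6, column 3 = 1: row 6 has {2,3,4,6,7,8}; col 3 has {5,8,9}; box has {3,4,7,8,9} → only 1 remains.
row 6, column 4 = 9: row 6 has {1,2,3,4,6,7,8}; col 4 has {1,2,3,4,7,8}; box has {1,2,3,4,5,6,7,8} → only 9 remains.
row 7, column 1 = 2: row 7 has {1,3,5,7,8,9}; col 1 has {3,4,6,9}; box has {1,5,6,8} → only 2 remains.
row 7, column 3 = 4: row 7 has {1,2,3,5,7,8,9}; col 3 has {1,5,8,9}; box has {1,2,5,6,8} → only 4 remains.
row 7, column 4 = 6: row 7 has {1,2,3,4,5,7,8,9}; col 4 has {1,2,3,4,7,8,9}; box has {1,2,3,4,7,8,9} → only 6 remains.
row 8, column 1 = 7: row 8 has {1,2,4,8}; col 1 has {2,3,4,6,9}; box has {1,2,4,5,6,8} → only 7 remains.
row 8, column 3 = 3: row 8 has {1,2,4,7,8}; col 3 has {1,4,5,8,9}; box has {1,2,4,5,6,7,8} → only 3 remains.
row 8, column 4 = 5: row 8 has {1,2,3,4,7,8}; col 4 has {1,2,3,4,6,7,8,9}; box has {1,2,3,4,6,7,8,9} → only 5 remains.
row 8, column 7 = 6: row 8 has {1,2,3,4,5,7,8}; col 7 has {1,5,7,8,9}; box has {1,2,4,5,7,8} → only 6 remains.
row 9, column 7 = 3: row 9 has {1,2,4,5,6,7,8}; col 7 has {1,5,6,7,8,9}; box has {1,2,4,5,6,7,8} → only 3 remains.
row 9, column 9 = 9: row 9 has {1,2,3,4,5,6,7,8}; col 9 has {1,2,3,4,5,6,7,8}; box has {1,2,3,4,5,6,7,8} → only 9 remains.
row 1, column 1 = 1: row 1 has {3,5,6,8,9}; col 1 has {2,3,4,6,7,9}; box has {5,9} → only 1 remains.
row 2, column 7 = 2: row 2 has {1,4,5,7,8,9}; col 7 has {1,3,5,6,7,8,9}; box has {1,3,5,6,7,8,9} → only 2 remains.
row 3, column 1 = 8: row 3 has {1,2,3,5,6,7,9}; col 1 has {1,2,3,4,6,7,9}; box has {1,5,9} → only 8 remains.
row 3, column 2 = 4: row 3 has {1,2,3,5,6,7,8,9}; col 2 has {1,5,7,8}; box has {1,5,8,9} → only 4 remains.
row 6, column 1 = 5: row 6 has {1,2,3,4,6,7,8,9}; col 1 has {1,2,3,4,6,7,8,9}; box has {1,3,4,7,8,9} → only 5 remains.

571934826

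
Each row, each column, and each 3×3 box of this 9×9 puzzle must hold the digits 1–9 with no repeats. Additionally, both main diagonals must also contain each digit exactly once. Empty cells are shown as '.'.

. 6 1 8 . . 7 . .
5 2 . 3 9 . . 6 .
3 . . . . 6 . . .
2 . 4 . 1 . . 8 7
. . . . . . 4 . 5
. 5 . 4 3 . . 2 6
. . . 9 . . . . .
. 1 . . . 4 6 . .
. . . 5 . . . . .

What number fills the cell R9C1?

9

R4C4 = 6 (sole candidate).
R2C9 = 4 (hidden single in row 2).
R4C6 = 5 (hidden single in row 4).
R1C6 = 2 (sole candidate).
R5C4 = 2 (hidden single in row 5).
R8C4 = 7 (sole candidate).
R3C4 = 1 (sole candidate).
R2C6 = 7 (sole candidate).
R2C3 = 8 (sole candidate).
R2C7 = 1 (sole candidate).
R6C7 = 9 (sole candidate).
R4C7 = 3 (sole candidate).
R5C8 = 1 (sole candidate).
R6C3 = 7 (sole candidate).
R6C6 = 8 (sole candidate).
R7C7 = 5 (sole candidate).
R3C3 = 9 (sole candidate).
R3C8 = 5 (sole candidate).
R4C2 = 9 (sole candidate).
R5C5 = 7 (sole candidate).
R5C6 = 9 (sole candidate).
R6C1 = 1 (sole candidate).
R8C8 = 3 (sole candidate).
R9C9 = 1 (sole candidate).
R1C1 = 4 (sole candidate).
R1C5 = 5 (sole candidate).
R1C8 = 9 (sole candidate).
R1C9 = 3 (sole candidate).
R3C2 = 7 (sole candidate).
R3C5 = 4 (sole candidate).
R7C3 = 2 (sole candidate).
R7C9 = 8 (sole candidate).
R8C3 = 5 (sole candidate).
R9C6 = 3 (sole candidate).
R9C7 = 2 (sole candidate).
R3C7 = 8 (sole candidate).
R3C9 = 2 (sole candidate).
R7C5 = 6 (sole candidate).
R7C6 = 1 (sole candidate).
R8C9 = 9 (sole candidate).
R9C1 = 9: row 9 has {1,2,3,5}; col 1 has {1,2,3,4,5}; box has {1,2,5}; anti-diagonal has {1,2,3,4,5,6,7,8} → only 9 remains.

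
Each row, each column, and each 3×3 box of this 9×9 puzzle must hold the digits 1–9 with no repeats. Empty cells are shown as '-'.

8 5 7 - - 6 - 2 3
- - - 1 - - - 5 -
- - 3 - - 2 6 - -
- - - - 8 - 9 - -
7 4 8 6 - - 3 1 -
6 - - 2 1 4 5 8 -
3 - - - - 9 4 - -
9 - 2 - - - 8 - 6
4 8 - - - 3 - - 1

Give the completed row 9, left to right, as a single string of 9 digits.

485763291

r1c7 = 1 (sole candidate).
r2c1 = 2 (sole candidate).
r2c7 = 7 (sole candidate).
r3c1 = 1 (sole candidate).
r3c2 = 9 (sole candidate).
r3c8 = 4 (sole candidate).
r3c9 = 8 (sole candidate).
r4c1 = 5 (sole candidate).
r4c3 = 1 (sole candidate).
r4c6 = 7 (sole candidate).
r4c8 = 6 (sole candidate).
r5c6 = 5 (sole candidate).
r5c9 = 2 (sole candidate).
r6c2 = 3 (sole candidate).
r6c3 = 9 (sole candidate).
r6c9 = 7 (sole candidate).
r7c8 = 7 (sole candidate).
r7c9 = 5 (sole candidate).
r8c6 = 1 (sole candidate).
r8c8 = 3 (sole candidate).
r9c7 = 2: row 9 has {1,3,4,8}; col 7 has {1,3,4,5,6,7,8,9}; box has {1,3,4,5,6,7,8} → only 2 remains.
r9c8 = 9: row 9 has {1,2,3,4,8}; col 8 has {1,2,3,4,5,6,7,8}; box has {1,2,3,4,5,6,7,8} → only 9 remains.
r2c2 = 6 (sole candidate).
r2c3 = 4 (sole candidate).
r2c6 = 8 (sole candidate).
r2c9 = 9 (sole candidate).
r4c2 = 2 (sole candidate).
r4c4 = 3 (sole candidate).
r4c9 = 4 (sole candidate).
r5c5 = 9 (sole candidate).
r7c2 = 1 (sole candidate).
r7c3 = 6 (sole candidate).
r7c4 = 8 (sole candidate).
r7c5 = 2 (sole candidate).
r8c2 = 7 (sole candidate).
r9c3 = 5: row 9 has {1,2,3,4,8,9}; col 3 has {1,2,3,4,6,7,8,9}; box has {1,2,3,4,6,7,8,9} → only 5 remains.
r9c4 = 7: row 9 has {1,2,3,4,5,8,9}; col 4 has {1,2,3,6,8}; box has {1,2,3,8,9} → only 7 remains.
r9c5 = 6: row 9 has {1,2,3,4,5,7,8,9}; col 5 has {1,2,8,9}; box has {1,2,3,7,8,9} → only 6 remains.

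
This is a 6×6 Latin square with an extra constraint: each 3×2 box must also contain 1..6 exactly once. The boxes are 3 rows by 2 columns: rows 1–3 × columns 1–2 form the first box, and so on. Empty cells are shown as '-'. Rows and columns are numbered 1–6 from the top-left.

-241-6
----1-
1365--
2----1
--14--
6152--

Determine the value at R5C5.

R1C1 = 5: row 1 has {1,2,4,6}; col 1 has {1,2,6}; box has {1,2,3} → only 5 remains.
R1C5 = 3: row 1 has {1,2,4,5,6}; col 5 has {1}; box has {1,6} → only 3 remains.
R2C1 = 4: row 2 has {1}; col 1 has {1,2,5,6}; box has {1,2,3,5} → only 4 remains.
R2C2 = 6: row 2 has {1,4}; col 2 has {1,2,3}; box has {1,2,3,4,5} → only 6 remains.
R2C4 = 3: row 2 has {1,4,6}; col 4 has {1,2,4,5}; box has {1,4,5,6} → only 3 remains.
R4C3 = 3: row 4 has {1,2}; col 3 has {1,4,5,6}; box has {1,2,4,5} → only 3 remains.
R4C4 = 6: row 4 has {1,2,3}; col 4 has {1,2,3,4,5}; box has {1,2,3,4,5} → only 6 remains.
R5C1 = 3: row 5 has {1,4}; col 1 has {1,2,4,5,6}; box has {1,2,6} → only 3 remains.
R5C2 = 5: row 5 has {1,3,4}; col 2 has {1,2,3,6}; box has {1,2,3,6} → only 5 remains.
R5C6 = 2: row 5 has {1,3,4,5}; col 6 has {1,6}; box has {1} → only 2 remains.
R6C5 = 4: row 6 has {1,2,5,6}; col 5 has {1,3}; box has {1,2} → only 4 remains.
R6C6 = 3: row 6 has {1,2,4,5,6}; col 6 has {1,2,6}; box has {1,2,4} → only 3 remains.
R2C3 = 2: row 2 has {1,3,4,6}; col 3 has {1,3,4,5,6}; box has {1,3,4,5,6} → only 2 remains.
R2C6 = 5: row 2 has {1,2,3,4,6}; col 6 has {1,2,3,6}; box has {1,3,6} → only 5 remains.
R3C5 = 2: row 3 has {1,3,5,6}; col 5 has {1,3,4}; box has {1,3,5,6} → only 2 remains.
R3C6 = 4: row 3 has {1,2,3,5,6}; col 6 has {1,2,3,5,6}; box has {1,2,3,5,6} → only 4 remains.
R4C2 = 4: row 4 has {1,2,3,6}; col 2 has {1,2,3,5,6}; box has {1,2,3,5,6} → only 4 remains.
R4C5 = 5: row 4 has {1,2,3,4,6}; col 5 has {1,2,3,4}; box has {1,2,3,4} → only 5 remains.
R5C5 = 6: row 5 has {1,2,3,4,5}; col 5 has {1,2,3,4,5}; box has {1,2,3,4,5} → only 6 remains.

6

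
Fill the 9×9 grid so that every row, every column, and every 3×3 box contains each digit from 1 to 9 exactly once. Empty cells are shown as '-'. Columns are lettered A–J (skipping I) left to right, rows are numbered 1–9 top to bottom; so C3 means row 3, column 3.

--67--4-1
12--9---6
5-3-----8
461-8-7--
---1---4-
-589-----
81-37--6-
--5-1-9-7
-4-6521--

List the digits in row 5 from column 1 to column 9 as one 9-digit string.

297136845

A1 = 9 (sole candidate).
B1 = 8 (sole candidate).
B3 = 7 (sole candidate).
G3 = 2 (sole candidate).
H3 = 9 (sole candidate).
G7 = 5 (sole candidate).
B8 = 3 (sole candidate).
A9 = 7 (sole candidate).
C9 = 9 (sole candidate).
J9 = 3 (sole candidate).
C2 = 4 (sole candidate).
G2 = 3 (sole candidate).
D3 = 4 (sole candidate).
E3 = 6 (sole candidate).
F3 = 1 (sole candidate).
B5 = 9: row 5 has {1,4}; col 2 has {1,2,3,4,5,6,7,8}; box has {1,4,5,6,8} → only 9 remains.
G6 = 6 (sole candidate).
J6 = 2 (sole candidate).
C7 = 2 (sole candidate).
J7 = 4 (sole candidate).
A8 = 6 (sole candidate).
D8 = 8 (sole candidate).
F8 = 4 (sole candidate).
H8 = 2 (sole candidate).
H9 = 8 (sole candidate).
H1 = 5 (sole candidate).
D2 = 5 (sole candidate).
F2 = 8 (sole candidate).
H2 = 7 (sole candidate).
D4 = 2 (sole candidate).
H4 = 3 (sole candidate).
C5 = 7: row 5 has {1,4,9}; col 3 has {1,2,3,4,5,6,8,9}; box has {1,4,5,6,8,9} → only 7 remains.
E5 = 3: row 5 has {1,4,7,9}; col 5 has {1,5,6,7,8,9}; box has {1,2,8,9} → only 3 remains.
G5 = 8: row 5 has {1,3,4,7,9}; col 7 has {1,2,3,4,5,6,7,9}; box has {2,3,4,6,7} → only 8 remains.
J5 = 5: row 5 has {1,3,4,7,8,9}; col 9 has {1,2,3,4,6,7,8}; box has {2,3,4,6,7,8} → only 5 remains.
A6 = 3 (sole candidate).
E6 = 4 (sole candidate).
F6 = 7 (sole candidate).
H6 = 1 (sole candidate).
F7 = 9 (sole candidate).
E1 = 2 (sole candidate).
F1 = 3 (sole candidate).
F4 = 5 (sole candidate).
J4 = 9 (sole candidate).
A5 = 2: row 5 has {1,3,4,5,7,8,9}; col 1 has {1,3,4,5,6,7,8,9}; box has {1,3,4,5,6,7,8,9} → only 2 remains.
F5 = 6: row 5 has {1,2,3,4,5,7,8,9}; col 6 has {1,2,3,4,5,7,8,9}; box has {1,2,3,4,5,7,8,9} → only 6 remains.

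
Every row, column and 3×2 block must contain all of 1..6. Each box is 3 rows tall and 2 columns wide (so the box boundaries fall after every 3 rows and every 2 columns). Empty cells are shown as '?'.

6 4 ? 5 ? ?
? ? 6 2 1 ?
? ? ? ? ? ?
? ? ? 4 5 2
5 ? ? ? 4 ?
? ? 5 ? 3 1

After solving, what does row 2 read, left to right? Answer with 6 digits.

row 1, column 5 = 2 (sole candidate).
row 1, column 6 = 3 (sole candidate).
row 2, column 1 = 3: row 2 has {1,2,6}; col 1 has {5,6}; box has {4,6} → only 3 remains.
row 2, column 2 = 5: row 2 has {1,2,3,6}; col 2 has {4}; box has {3,4,6} → only 5 remains.
row 2, column 6 = 4: row 2 has {1,2,3,5,6}; col 6 has {1,2,3}; box has {1,2,3} → only 4 remains.

356214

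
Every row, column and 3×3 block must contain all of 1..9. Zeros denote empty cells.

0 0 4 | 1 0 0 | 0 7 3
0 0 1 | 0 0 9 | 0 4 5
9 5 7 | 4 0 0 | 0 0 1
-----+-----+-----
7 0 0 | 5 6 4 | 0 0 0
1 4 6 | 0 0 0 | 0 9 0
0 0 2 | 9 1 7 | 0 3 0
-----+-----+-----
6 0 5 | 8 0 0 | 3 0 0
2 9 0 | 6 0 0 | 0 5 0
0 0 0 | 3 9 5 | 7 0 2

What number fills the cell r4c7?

1

r1c1 = 8 (sole candidate).
r2c1 = 3 (sole candidate).
r4c9 = 8 (sole candidate).
r5c4 = 2 (sole candidate).
r5c7 = 5 (sole candidate).
r5c9 = 7 (sole candidate).
r6c1 = 5 (sole candidate).
r6c2 = 8 (sole candidate).
r7c8 = 1 (sole candidate).
r8c6 = 1 (sole candidate).
r8c9 = 4 (sole candidate).
r9c1 = 4 (sole candidate).
r9c2 = 1 (sole candidate).
r9c3 = 8 (sole candidate).
r9c8 = 6 (sole candidate).
r2c4 = 7 (sole candidate).
r4c2 = 3 (sole candidate).
r4c3 = 9 (sole candidate).
r4c8 = 2 (sole candidate).
r6c9 = 6 (sole candidate).
r7c2 = 7 (sole candidate).
r7c6 = 2 (sole candidate).
r7c9 = 9 (sole candidate).
r8c3 = 3 (sole candidate).
r8c5 = 7 (sole candidate).
r8c7 = 8 (sole candidate).
r1c6 = 6 (sole candidate).
r3c8 = 8 (sole candidate).
r4c7 = 1: row 4 has {2,3,4,5,6,7,8,9}; col 7 has {3,5,7,8}; box has {2,3,5,6,7,8,9} → only 1 remains.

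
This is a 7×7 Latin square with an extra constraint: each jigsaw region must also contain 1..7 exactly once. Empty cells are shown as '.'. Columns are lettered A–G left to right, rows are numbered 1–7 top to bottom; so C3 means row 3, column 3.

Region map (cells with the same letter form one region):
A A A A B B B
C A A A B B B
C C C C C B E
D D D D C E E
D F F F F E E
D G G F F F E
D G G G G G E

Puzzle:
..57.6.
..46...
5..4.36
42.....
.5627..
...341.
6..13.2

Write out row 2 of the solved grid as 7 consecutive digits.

D4 = 5 (sole candidate).
F4 = 7 (sole candidate).
F5 = 4 (sole candidate).
A6 = 7 (sole candidate).
B6 = 6 (sole candidate).
C6 = 2 (sole candidate).
G6 = 5 (sole candidate).
C7 = 7 (sole candidate).
F7 = 5 (sole candidate).
F2 = 2: row 2 has {4,6}; col 6 has {1,3,4,5,6,7}; region has {3,6} → only 2 remains.
C3 = 1 (sole candidate).
E3 = 2 (sole candidate).
C4 = 3 (sole candidate).
E4 = 6 (sole candidate).
G4 = 1 (sole candidate).
A5 = 1 (sole candidate).
G5 = 3 (sole candidate).
B7 = 4 (sole candidate).
E1 = 1 (sole candidate).
G1 = 4 (sole candidate).
A2 = 3: row 2 has {2,4,6}; col 1 has {1,4,5,6,7}; region has {1,2,4,5,6} → only 3 remains.
B2 = 1: row 2 has {2,3,4,6}; col 2 has {2,4,5,6}; region has {4,5,6,7} → only 1 remains.
E2 = 5: row 2 has {1,2,3,4,6}; col 5 has {1,2,3,4,6,7}; region has {1,2,3,4,6} → only 5 remains.
G2 = 7: row 2 has {1,2,3,4,5,6}; col 7 has {1,2,3,4,5,6}; region has {1,2,3,4,5,6} → only 7 remains.

3146527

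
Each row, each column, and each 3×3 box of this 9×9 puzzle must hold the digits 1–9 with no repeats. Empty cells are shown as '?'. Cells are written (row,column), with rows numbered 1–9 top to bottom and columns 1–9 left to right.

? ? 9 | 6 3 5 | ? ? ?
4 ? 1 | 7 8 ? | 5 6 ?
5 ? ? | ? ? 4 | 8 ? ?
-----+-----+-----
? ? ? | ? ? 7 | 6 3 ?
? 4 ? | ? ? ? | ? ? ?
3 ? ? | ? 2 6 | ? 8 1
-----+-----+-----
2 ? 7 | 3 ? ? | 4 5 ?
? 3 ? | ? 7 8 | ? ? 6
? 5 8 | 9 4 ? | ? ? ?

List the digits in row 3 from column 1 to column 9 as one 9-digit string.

(2,2) = 2 (sole candidate).
(2,6) = 9 (sole candidate).
(2,9) = 3 (sole candidate).
(3,5) = 1: row 3 has {4,5,8}; col 5 has {2,3,4,7,8}; box has {3,4,5,6,7,8,9} → only 1 remains.
(6,3) = 5 (sole candidate).
(6,4) = 4 (sole candidate).
(7,5) = 6 (sole candidate).
(7,6) = 1 (sole candidate).
(8,3) = 4 (sole candidate).
(9,6) = 2 (sole candidate).
(9,9) = 7 (sole candidate).
(3,4) = 2: row 3 has {1,4,5,8}; col 4 has {3,4,6,7,9}; box has {1,3,4,5,6,7,8,9} → only 2 remains.
(3,9) = 9: row 3 has {1,2,4,5,8}; col 9 has {1,3,6,7}; box has {3,5,6,8} → only 9 remains.
(4,3) = 2 (sole candidate).
(5,3) = 6 (sole candidate).
(5,6) = 3 (sole candidate).
(7,2) = 9 (sole candidate).
(7,9) = 8 (sole candidate).
(8,1) = 1 (sole candidate).
(8,4) = 5 (sole candidate).
(9,1) = 6 (sole candidate).
(9,8) = 1 (sole candidate).
(3,3) = 3: row 3 has {1,2,4,5,8,9}; col 3 has {1,2,4,5,6,7,8,9}; box has {1,2,4,5,9} → only 3 remains.
(3,8) = 7: row 3 has {1,2,3,4,5,8,9}; col 8 has {1,3,5,6,8}; box has {3,5,6,8,9} → only 7 remains.
(6,2) = 7 (sole candidate).
(6,7) = 9 (sole candidate).
(8,7) = 2 (sole candidate).
(8,8) = 9 (sole candidate).
(9,7) = 3 (sole candidate).
(1,2) = 8 (sole candidate).
(1,7) = 1 (sole candidate).
(3,2) = 6: row 3 has {1,2,3,4,5,7,8,9}; col 2 has {2,3,4,5,7,8,9}; box has {1,2,3,4,5,8,9} → only 6 remains.

563214879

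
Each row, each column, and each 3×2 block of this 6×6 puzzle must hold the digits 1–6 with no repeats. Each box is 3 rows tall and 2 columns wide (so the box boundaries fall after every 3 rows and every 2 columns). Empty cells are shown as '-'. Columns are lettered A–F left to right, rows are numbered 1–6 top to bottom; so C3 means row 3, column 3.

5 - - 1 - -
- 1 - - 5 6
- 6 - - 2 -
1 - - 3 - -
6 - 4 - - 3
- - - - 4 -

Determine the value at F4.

E1 = 3: row 1 has {1,5}; col 5 has {2,4,5}; box has {2,5,6} → only 3 remains.
F1 = 4: row 1 has {1,3,5}; col 6 has {3,6}; box has {2,3,5,6} → only 4 remains.
F3 = 1: row 3 has {2,6}; col 6 has {3,4,6}; box has {2,3,4,5,6} → only 1 remains.
E4 = 6: row 4 has {1,3}; col 5 has {2,3,4,5}; box has {3,4} → only 6 remains.
E5 = 1: row 5 has {3,4,6}; col 5 has {2,3,4,5,6}; box has {3,4,6} → only 1 remains.
B1 = 2: row 1 has {1,3,4,5}; col 2 has {1,6}; box has {1,5,6} → only 2 remains.
C1 = 6: row 1 has {1,2,3,4,5}; col 3 has {4}; box has {1} → only 6 remains.
B5 = 5: row 5 has {1,3,4,6}; col 2 has {1,2,6}; box has {1,6} → only 5 remains.
D5 = 2: row 5 has {1,3,4,5,6}; col 4 has {1,3}; box has {3,4} → only 2 remains.
B6 = 3: row 6 has {4}; col 2 has {1,2,5,6}; box has {1,5,6} → only 3 remains.
D2 = 4: row 2 has {1,5,6}; col 4 has {1,2,3}; box has {1,6} → only 4 remains.
D3 = 5: row 3 has {1,2,6}; col 4 has {1,2,3,4}; box has {1,4,6} → only 5 remains.
B4 = 4: row 4 has {1,3,6}; col 2 has {1,2,3,5,6}; box has {1,3,5,6} → only 4 remains.
C4 = 5: row 4 has {1,3,4,6}; col 3 has {4,6}; box has {2,3,4} → only 5 remains.
F4 = 2: row 4 has {1,3,4,5,6}; col 6 has {1,3,4,6}; box has {1,3,4,6} → only 2 remains.

2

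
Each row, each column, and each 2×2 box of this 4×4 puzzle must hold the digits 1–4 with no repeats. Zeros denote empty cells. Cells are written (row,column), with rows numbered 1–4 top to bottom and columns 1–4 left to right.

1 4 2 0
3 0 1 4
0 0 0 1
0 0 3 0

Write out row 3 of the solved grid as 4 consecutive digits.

2341

(1,4) = 3: row 1 has {1,2,4}; col 4 has {1,4}; box has {1,2,4} → only 3 remains.
(2,2) = 2: row 2 has {1,3,4}; col 2 has {4}; box has {1,3,4} → only 2 remains.
(3,2) = 3: row 3 has {1}; col 2 has {2,4}; box has {} → only 3 remains.
(3,3) = 4: row 3 has {1,3}; col 3 has {1,2,3}; box has {1,3} → only 4 remains.
(4,2) = 1: row 4 has {3}; col 2 has {2,3,4}; box has {3} → only 1 remains.
(4,4) = 2: row 4 has {1,3}; col 4 has {1,3,4}; box has {1,3,4} → only 2 remains.
(3,1) = 2: row 3 has {1,3,4}; col 1 has {1,3}; box has {1,3} → only 2 remains.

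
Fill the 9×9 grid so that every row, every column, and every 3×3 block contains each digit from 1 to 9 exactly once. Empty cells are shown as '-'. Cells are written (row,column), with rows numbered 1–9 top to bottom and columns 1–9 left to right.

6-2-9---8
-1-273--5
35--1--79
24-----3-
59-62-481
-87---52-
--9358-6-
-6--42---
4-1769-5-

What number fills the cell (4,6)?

(1,2) = 7 (sole candidate).
(2,7) = 6 (sole candidate).
(2,8) = 4 (sole candidate).
(3,7) = 2 (sole candidate).
(4,3) = 6 (sole candidate).
(4,5) = 8 (sole candidate).
(4,9) = 7 (sole candidate).
(5,3) = 3 (sole candidate).
(5,6) = 7 (sole candidate).
(6,1) = 1 (sole candidate).
(6,5) = 3 (sole candidate).
(6,6) = 4 (sole candidate).
(6,9) = 6 (sole candidate).
(7,1) = 7 (sole candidate).
(7,2) = 2 (sole candidate).
(7,7) = 1 (sole candidate).
(7,9) = 4 (sole candidate).
(8,1) = 8 (sole candidate).
(8,3) = 5 (sole candidate).
(8,4) = 1 (sole candidate).
(8,8) = 9 (sole candidate).
(8,9) = 3 (sole candidate).
(9,2) = 3 (sole candidate).
(9,7) = 8 (sole candidate).
(9,9) = 2 (sole candidate).
(1,6) = 5 (sole candidate).
(1,7) = 3 (sole candidate).
(1,8) = 1 (sole candidate).
(2,1) = 9 (sole candidate).
(2,3) = 8 (sole candidate).
(3,3) = 4 (sole candidate).
(3,4) = 8 (sole candidate).
(3,6) = 6 (sole candidate).
(4,6) = 1: row 4 has {2,3,4,6,7,8}; col 6 has {2,3,4,5,6,7,8,9}; box has {2,3,4,6,7,8} → only 1 remains.

1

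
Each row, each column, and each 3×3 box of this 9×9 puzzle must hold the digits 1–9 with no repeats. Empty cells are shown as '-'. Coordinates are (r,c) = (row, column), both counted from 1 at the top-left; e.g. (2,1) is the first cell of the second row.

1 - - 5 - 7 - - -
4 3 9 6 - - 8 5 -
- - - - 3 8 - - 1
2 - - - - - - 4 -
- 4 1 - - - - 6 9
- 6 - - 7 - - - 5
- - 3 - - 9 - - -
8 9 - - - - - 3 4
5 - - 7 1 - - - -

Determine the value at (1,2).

8

(2,5) = 2: row 2 has {3,4,5,6,8,9}; col 5 has {1,3,7}; box has {3,5,6,7,8} → only 2 remains.
(2,6) = 1: row 2 has {2,3,4,5,6,8,9}; col 6 has {7,8,9}; box has {2,3,5,6,7,8} → only 1 remains.
(2,9) = 7: row 2 has {1,2,3,4,5,6,8,9}; col 9 has {1,4,5,9}; box has {1,5,8} → only 7 remains.
(6,3) = 8: row 6 has {5,6,7}; col 3 has {1,3,9}; box has {1,2,4,6} → only 8 remains.
(8,4) = 2: row 8 has {3,4,8,9}; col 4 has {5,6,7}; box has {1,7,9} → only 2 remains.
(9,2) = 2: row 9 has {1,5,7}; col 2 has {3,4,6,9}; box has {3,5,8,9} → only 2 remains.
(1,2) = 8: row 1 has {1,5,7}; col 2 has {2,3,4,6,9}; box has {1,3,4,9} → only 8 remains.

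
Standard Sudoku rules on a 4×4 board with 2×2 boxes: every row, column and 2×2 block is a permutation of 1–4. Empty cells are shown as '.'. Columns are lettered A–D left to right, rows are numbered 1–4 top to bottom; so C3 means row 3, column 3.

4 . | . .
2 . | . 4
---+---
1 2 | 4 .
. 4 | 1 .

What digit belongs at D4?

C2 = 3: row 2 has {2,4}; col 3 has {1,4}; box has {4} → only 3 remains.
D3 = 3: row 3 has {1,2,4}; col 4 has {4}; box has {1,4} → only 3 remains.
A4 = 3: row 4 has {1,4}; col 1 has {1,2,4}; box has {1,2,4} → only 3 remains.
D4 = 2: row 4 has {1,3,4}; col 4 has {3,4}; box has {1,3,4} → only 2 remains.

2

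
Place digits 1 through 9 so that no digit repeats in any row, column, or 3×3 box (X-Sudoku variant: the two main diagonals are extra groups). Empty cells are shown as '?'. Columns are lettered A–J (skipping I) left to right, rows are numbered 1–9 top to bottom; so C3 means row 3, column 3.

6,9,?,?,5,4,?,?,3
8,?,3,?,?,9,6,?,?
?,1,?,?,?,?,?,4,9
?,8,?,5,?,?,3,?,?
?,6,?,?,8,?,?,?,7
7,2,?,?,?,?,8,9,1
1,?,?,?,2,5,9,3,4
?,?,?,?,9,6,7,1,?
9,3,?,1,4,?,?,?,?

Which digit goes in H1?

8

A4 = 4: row 4 has {3,5,8}; col 1 has {1,6,7,8,9}; box has {2,6,7,8} → only 4 remains.
C6 = 5: row 6 has {1,2,7,8,9}; col 3 has {3}; box has {2,4,6,7,8} → only 5 remains.
F6 = 3: row 6 has {1,2,5,7,8,9}; col 6 has {4,5,6,9}; box has {5,8}; main diagonal has {1,5,6,8,9} → only 3 remains.
B7 = 7: row 7 has {1,2,3,4,5,9}; col 2 has {1,2,3,6,8,9}; box has {1,3,9} → only 7 remains.
C7 = 6: row 7 has {1,2,3,4,5,7,9}; col 3 has {3,5}; box has {1,3,7,9}; anti-diagonal has {3,8,9} → only 6 remains.
D7 = 8: row 7 has {1,2,3,4,5,6,7,9}; col 4 has {1,5}; box has {1,2,4,5,6,9} → only 8 remains.
D8 = 3: row 8 has {1,6,7,9}; col 4 has {1,5,8}; box has {1,2,4,5,6,8,9} → only 3 remains.
F9 = 7: row 9 has {1,3,4,9}; col 6 has {3,4,5,6,9}; box has {1,2,3,4,5,6,8,9} → only 7 remains.
J9 = 2: row 9 has {1,3,4,7,9}; col 9 has {1,3,4,7,9}; box has {1,3,4,7,9}; main diagonal has {1,3,5,6,8,9} → only 2 remains.
B2 = 4: row 2 has {3,6,8,9}; col 2 has {1,2,3,6,7,8,9}; box has {1,3,6,8,9}; main diagonal has {1,2,3,5,6,8,9} → only 4 remains.
J2 = 5: row 2 has {3,4,6,8,9}; col 9 has {1,2,3,4,7,9}; box has {3,4,6,9} → only 5 remains.
C3 = 7: row 3 has {1,4,9}; col 3 has {3,5,6}; box has {1,3,4,6,8,9}; main diagonal has {1,2,3,4,5,6,8,9} → only 7 remains.
G3 = 2: row 3 has {1,4,7,9}; col 7 has {3,6,7,8,9}; box has {3,4,5,6,9}; anti-diagonal has {3,6,8,9} → only 2 remains.
F4 = 1: row 4 has {3,4,5,8}; col 6 has {3,4,5,6,7,9}; box has {3,5,8}; anti-diagonal has {2,3,6,8,9} → only 1 remains.
J4 = 6: row 4 has {1,3,4,5,8}; col 9 has {1,2,3,4,5,7,9}; box has {1,3,7,8,9} → only 6 remains.
A5 = 3: row 5 has {6,7,8}; col 1 has {1,4,6,7,8,9}; box has {2,4,5,6,7,8} → only 3 remains.
F5 = 2: row 5 has {3,6,7,8}; col 6 has {1,3,4,5,6,7,9}; box has {1,3,5,8} → only 2 remains.
H5 = 5: row 5 has {2,3,6,7,8}; col 8 has {1,3,4,9}; box has {1,3,6,7,8,9} → only 5 remains.
D6 = 4: row 6 has {1,2,3,5,7,8,9}; col 4 has {1,3,5,8}; box has {1,2,3,5,8}; anti-diagonal has {1,2,3,6,8,9} → only 4 remains.
E6 = 6: row 6 has {1,2,3,4,5,7,8,9}; col 5 has {2,4,5,8,9}; box has {1,2,3,4,5,8} → only 6 remains.
B8 = 5: row 8 has {1,3,6,7,9}; col 2 has {1,2,3,4,6,7,8,9}; box has {1,3,6,7,9}; anti-diagonal has {1,2,3,4,6,8,9} → only 5 remains.
J8 = 8: row 8 has {1,3,5,6,7,9}; col 9 has {1,2,3,4,5,6,7,9}; box has {1,2,3,4,7,9} → only 8 remains.
C9 = 8: row 9 has {1,2,3,4,7,9}; col 3 has {3,5,6,7}; box has {1,3,5,6,7,9} → only 8 remains.
G9 = 5: row 9 has {1,2,3,4,7,8,9}; col 7 has {2,3,6,7,8,9}; box has {1,2,3,4,7,8,9} → only 5 remains.
H9 = 6: row 9 has {1,2,3,4,5,7,8,9}; col 8 has {1,3,4,5,9}; box has {1,2,3,4,5,7,8,9} → only 6 remains.
C1 = 2: row 1 has {3,4,5,6,9}; col 3 has {3,5,6,7,8}; box has {1,3,4,6,7,8,9} → only 2 remains.
D1 = 7: row 1 has {2,3,4,5,6,9}; col 4 has {1,3,4,5,8}; box has {4,5,9} → only 7 remains.
G1 = 1: row 1 has {2,3,4,5,6,7,9}; col 7 has {2,3,5,6,7,8,9}; box has {2,3,4,5,6,9} → only 1 remains.
H1 = 8: row 1 has {1,2,3,4,5,6,7,9}; col 8 has {1,3,4,5,6,9}; box has {1,2,3,4,5,6,9} → only 8 remains.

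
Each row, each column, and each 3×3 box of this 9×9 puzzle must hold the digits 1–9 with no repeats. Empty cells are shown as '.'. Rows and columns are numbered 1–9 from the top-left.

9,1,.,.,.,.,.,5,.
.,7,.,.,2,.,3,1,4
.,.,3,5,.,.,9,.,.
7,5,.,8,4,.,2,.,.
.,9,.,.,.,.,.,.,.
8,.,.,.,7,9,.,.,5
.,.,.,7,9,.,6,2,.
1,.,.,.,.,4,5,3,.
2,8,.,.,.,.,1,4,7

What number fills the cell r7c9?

8

r6c7 = 4 (sole candidate).
r6c8 = 6 (sole candidate).
r7c9 = 8: row 7 has {2,6,7,9}; col 9 has {4,5,7}; box has {1,2,3,4,5,6,7} → only 8 remains.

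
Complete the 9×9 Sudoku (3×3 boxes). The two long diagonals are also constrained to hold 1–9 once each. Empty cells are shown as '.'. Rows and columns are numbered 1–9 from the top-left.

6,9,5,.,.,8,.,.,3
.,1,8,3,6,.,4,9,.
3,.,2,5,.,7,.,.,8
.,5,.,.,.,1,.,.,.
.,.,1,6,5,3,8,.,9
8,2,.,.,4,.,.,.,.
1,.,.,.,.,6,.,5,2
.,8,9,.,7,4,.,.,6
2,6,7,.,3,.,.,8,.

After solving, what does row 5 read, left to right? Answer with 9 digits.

471653829

R2C1 = 7: row 2 has {1,3,4,6,8,9}; col 1 has {1,2,3,6,8}; box has {1,2,3,5,6,8,9} → only 7 remains.
R2C6 = 2: row 2 has {1,3,4,6,7,8,9}; col 6 has {1,3,4,6,7,8}; box has {3,5,6,7,8} → only 2 remains.
R2C9 = 5: row 2 has {1,2,3,4,6,7,8,9}; col 9 has {2,3,6,8,9}; box has {3,4,8,9} → only 5 remains.
R3C2 = 4: row 3 has {2,3,5,7,8}; col 2 has {1,2,5,6,8,9}; box has {1,2,3,5,6,7,8,9} → only 4 remains.
R3C7 = 6: row 3 has {2,3,4,5,7,8}; col 7 has {4,8}; box has {3,4,5,8,9}; anti-diagonal has {1,2,3,5,8,9} → only 6 remains.
R3C8 = 1: row 3 has {2,3,4,5,6,7,8}; col 8 has {5,8,9}; box has {3,4,5,6,8,9} → only 1 remains.
R5C1 = 4: row 5 has {1,3,5,6,8,9}; col 1 has {1,2,3,6,7,8}; box has {1,2,5,8} → only 4 remains.
R5C2 = 7: row 5 has {1,3,4,5,6,8,9}; col 2 has {1,2,4,5,6,8,9}; box has {1,2,4,5,8} → only 7 remains.
R5C8 = 2: row 5 has {1,3,4,5,6,7,8,9}; col 8 has {1,5,8,9}; box has {8,9} → only 2 remains.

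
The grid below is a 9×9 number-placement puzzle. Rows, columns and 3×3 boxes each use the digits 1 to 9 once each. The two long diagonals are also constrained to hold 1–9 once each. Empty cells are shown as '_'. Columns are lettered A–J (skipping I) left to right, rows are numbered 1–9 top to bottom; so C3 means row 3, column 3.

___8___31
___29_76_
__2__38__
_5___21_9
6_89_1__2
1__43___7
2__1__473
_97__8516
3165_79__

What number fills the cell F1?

G1 = 2: row 1 has {1,3,8}; col 7 has {1,4,5,7,8,9}; box has {1,3,6,7,8} → only 2 remains.
G5 = 3: row 5 has {1,2,6,8,9}; col 7 has {1,2,4,5,7,8,9}; box has {1,2,7,9} → only 3 remains.
B6 = 2: row 6 has {1,3,4,7}; col 2 has {1,5,9}; box has {1,5,6,8} → only 2 remains.
C6 = 9: row 6 has {1,2,3,4,7}; col 3 has {2,6,7,8}; box has {1,2,5,6,8} → only 9 remains.
G6 = 6: row 6 has {1,2,3,4,7,9}; col 7 has {1,2,3,4,5,7,8,9}; box has {1,2,3,7,9} → only 6 remains.
B7 = 8: row 7 has {1,2,3,4,7}; col 2 has {1,2,5,9}; box has {1,2,3,6,7,9} → only 8 remains.
C7 = 5: row 7 has {1,2,3,4,7,8}; col 3 has {2,6,7,8,9}; box has {1,2,3,6,7,8,9}; anti-diagonal has {1,2,3,4,6,8,9} → only 5 remains.
E7 = 6: row 7 has {1,2,3,4,5,7,8}; col 5 has {3,9}; box has {1,5,7,8} → only 6 remains.
F7 = 9: row 7 has {1,2,3,4,5,6,7,8}; col 6 has {1,2,3,7,8}; box has {1,5,6,7,8} → only 9 remains.
A8 = 4: row 8 has {1,5,6,7,8,9}; col 1 has {1,2,3,6}; box has {1,2,3,5,6,7,8,9} → only 4 remains.
D8 = 3: row 8 has {1,4,5,6,7,8,9}; col 4 has {1,2,4,5,8,9}; box has {1,5,6,7,8,9} → only 3 remains.
E8 = 2: row 8 has {1,3,4,5,6,7,8,9}; col 5 has {3,6,9}; box has {1,3,5,6,7,8,9} → only 2 remains.
E9 = 4: row 9 has {1,3,5,6,7,9}; col 5 has {2,3,6,9}; box has {1,2,3,5,6,7,8,9} → only 4 remains.
J9 = 8: row 9 has {1,3,4,5,6,7,9}; col 9 has {1,2,3,6,7,9}; box has {1,3,4,5,6,7,9}; main diagonal has {1,2,4} → only 8 remains.
C1 = 4: row 1 has {1,2,3,8}; col 3 has {2,5,6,7,8,9}; box has {2} → only 4 remains.
B2 = 3: row 2 has {2,6,7,9}; col 2 has {1,2,5,8,9}; box has {2,4}; main diagonal has {1,2,4,8} → only 3 remains.
C2 = 1: row 2 has {2,3,6,7,9}; col 3 has {2,4,5,6,7,8,9}; box has {2,3,4} → only 1 remains.
A4 = 7: row 4 has {1,2,5,9}; col 1 has {1,2,3,4,6}; box has {1,2,5,6,8,9} → only 7 remains.
C4 = 3: row 4 has {1,2,5,7,9}; col 3 has {1,2,4,5,6,7,8,9}; box has {1,2,5,6,7,8,9} → only 3 remains.
D4 = 6: row 4 has {1,2,3,5,7,9}; col 4 has {1,2,3,4,5,8,9}; box has {1,2,3,4,9}; main diagonal has {1,2,3,4,8} → only 6 remains.
E4 = 8: row 4 has {1,2,3,5,6,7,9}; col 5 has {2,3,4,6,9}; box has {1,2,3,4,6,9} → only 8 remains.
H4 = 4: row 4 has {1,2,3,5,6,7,8,9}; col 8 has {1,3,6,7}; box has {1,2,3,6,7,9} → only 4 remains.
B5 = 4: row 5 has {1,2,3,6,8,9}; col 2 has {1,2,3,5,8,9}; box has {1,2,3,5,6,7,8,9} → only 4 remains.
E5 = 7: row 5 has {1,2,3,4,6,8,9}; col 5 has {2,3,4,6,8,9}; box has {1,2,3,4,6,8,9}; main diagonal has {1,2,3,4,6,8}; anti-diagonal has {1,2,3,4,5,6,8,9} → only 7 remains.
H5 = 5: row 5 has {1,2,3,4,6,7,8,9}; col 8 has {1,3,4,6,7}; box has {1,2,3,4,6,7,9} → only 5 remains.
F6 = 5: row 6 has {1,2,3,4,6,7,9}; col 6 has {1,2,3,7,8,9}; box has {1,2,3,4,6,7,8,9}; main diagonal has {1,2,3,4,6,7,8} → only 5 remains.
H6 = 8: row 6 has {1,2,3,4,5,6,7,9}; col 8 has {1,3,4,5,6,7}; box has {1,2,3,4,5,6,7,9} → only 8 remains.
H9 = 2: row 9 has {1,3,4,5,6,7,8,9}; col 8 has {1,3,4,5,6,7,8}; box has {1,3,4,5,6,7,8,9} → only 2 remains.
A1 = 9: row 1 has {1,2,3,4,8}; col 1 has {1,2,3,4,6,7}; box has {1,2,3,4}; main diagonal has {1,2,3,4,5,6,7,8} → only 9 remains.
E1 = 5: row 1 has {1,2,3,4,8,9}; col 5 has {2,3,4,6,7,8,9}; box has {2,3,8,9} → only 5 remains.
F1 = 6: row 1 has {1,2,3,4,5,8,9}; col 6 has {1,2,3,5,7,8,9}; box has {2,3,5,8,9} → only 6 remains.

6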